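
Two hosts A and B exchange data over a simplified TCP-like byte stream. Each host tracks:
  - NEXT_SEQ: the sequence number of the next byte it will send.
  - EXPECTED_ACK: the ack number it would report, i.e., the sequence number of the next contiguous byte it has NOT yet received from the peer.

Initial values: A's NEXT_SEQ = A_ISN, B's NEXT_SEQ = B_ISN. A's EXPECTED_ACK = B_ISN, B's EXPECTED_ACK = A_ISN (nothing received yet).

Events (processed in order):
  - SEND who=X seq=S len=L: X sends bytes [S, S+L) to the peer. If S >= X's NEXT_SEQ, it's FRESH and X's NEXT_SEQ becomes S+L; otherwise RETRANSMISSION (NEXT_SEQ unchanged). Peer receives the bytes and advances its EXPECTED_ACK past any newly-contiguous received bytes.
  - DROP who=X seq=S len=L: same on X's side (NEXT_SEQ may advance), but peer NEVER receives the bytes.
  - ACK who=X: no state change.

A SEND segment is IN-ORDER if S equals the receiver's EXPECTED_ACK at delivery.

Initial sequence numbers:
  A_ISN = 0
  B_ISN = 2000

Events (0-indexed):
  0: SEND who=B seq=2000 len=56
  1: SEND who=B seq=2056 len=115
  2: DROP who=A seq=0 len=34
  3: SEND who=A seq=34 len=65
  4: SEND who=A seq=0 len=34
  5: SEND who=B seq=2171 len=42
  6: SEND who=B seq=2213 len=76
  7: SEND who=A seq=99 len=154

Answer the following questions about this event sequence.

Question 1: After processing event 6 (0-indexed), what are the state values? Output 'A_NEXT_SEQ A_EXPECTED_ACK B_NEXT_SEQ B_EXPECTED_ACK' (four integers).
After event 0: A_seq=0 A_ack=2056 B_seq=2056 B_ack=0
After event 1: A_seq=0 A_ack=2171 B_seq=2171 B_ack=0
After event 2: A_seq=34 A_ack=2171 B_seq=2171 B_ack=0
After event 3: A_seq=99 A_ack=2171 B_seq=2171 B_ack=0
After event 4: A_seq=99 A_ack=2171 B_seq=2171 B_ack=99
After event 5: A_seq=99 A_ack=2213 B_seq=2213 B_ack=99
After event 6: A_seq=99 A_ack=2289 B_seq=2289 B_ack=99

99 2289 2289 99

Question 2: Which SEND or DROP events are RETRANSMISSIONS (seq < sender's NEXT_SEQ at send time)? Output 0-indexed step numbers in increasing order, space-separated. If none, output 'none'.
Step 0: SEND seq=2000 -> fresh
Step 1: SEND seq=2056 -> fresh
Step 2: DROP seq=0 -> fresh
Step 3: SEND seq=34 -> fresh
Step 4: SEND seq=0 -> retransmit
Step 5: SEND seq=2171 -> fresh
Step 6: SEND seq=2213 -> fresh
Step 7: SEND seq=99 -> fresh

Answer: 4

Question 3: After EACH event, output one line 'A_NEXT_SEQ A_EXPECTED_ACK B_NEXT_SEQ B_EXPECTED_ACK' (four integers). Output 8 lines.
0 2056 2056 0
0 2171 2171 0
34 2171 2171 0
99 2171 2171 0
99 2171 2171 99
99 2213 2213 99
99 2289 2289 99
253 2289 2289 253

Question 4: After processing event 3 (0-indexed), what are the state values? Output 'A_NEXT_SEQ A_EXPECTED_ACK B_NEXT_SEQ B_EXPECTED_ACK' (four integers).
After event 0: A_seq=0 A_ack=2056 B_seq=2056 B_ack=0
After event 1: A_seq=0 A_ack=2171 B_seq=2171 B_ack=0
After event 2: A_seq=34 A_ack=2171 B_seq=2171 B_ack=0
After event 3: A_seq=99 A_ack=2171 B_seq=2171 B_ack=0

99 2171 2171 0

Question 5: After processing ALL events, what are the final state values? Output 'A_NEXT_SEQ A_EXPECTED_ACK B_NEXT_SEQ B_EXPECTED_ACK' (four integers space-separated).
After event 0: A_seq=0 A_ack=2056 B_seq=2056 B_ack=0
After event 1: A_seq=0 A_ack=2171 B_seq=2171 B_ack=0
After event 2: A_seq=34 A_ack=2171 B_seq=2171 B_ack=0
After event 3: A_seq=99 A_ack=2171 B_seq=2171 B_ack=0
After event 4: A_seq=99 A_ack=2171 B_seq=2171 B_ack=99
After event 5: A_seq=99 A_ack=2213 B_seq=2213 B_ack=99
After event 6: A_seq=99 A_ack=2289 B_seq=2289 B_ack=99
After event 7: A_seq=253 A_ack=2289 B_seq=2289 B_ack=253

Answer: 253 2289 2289 253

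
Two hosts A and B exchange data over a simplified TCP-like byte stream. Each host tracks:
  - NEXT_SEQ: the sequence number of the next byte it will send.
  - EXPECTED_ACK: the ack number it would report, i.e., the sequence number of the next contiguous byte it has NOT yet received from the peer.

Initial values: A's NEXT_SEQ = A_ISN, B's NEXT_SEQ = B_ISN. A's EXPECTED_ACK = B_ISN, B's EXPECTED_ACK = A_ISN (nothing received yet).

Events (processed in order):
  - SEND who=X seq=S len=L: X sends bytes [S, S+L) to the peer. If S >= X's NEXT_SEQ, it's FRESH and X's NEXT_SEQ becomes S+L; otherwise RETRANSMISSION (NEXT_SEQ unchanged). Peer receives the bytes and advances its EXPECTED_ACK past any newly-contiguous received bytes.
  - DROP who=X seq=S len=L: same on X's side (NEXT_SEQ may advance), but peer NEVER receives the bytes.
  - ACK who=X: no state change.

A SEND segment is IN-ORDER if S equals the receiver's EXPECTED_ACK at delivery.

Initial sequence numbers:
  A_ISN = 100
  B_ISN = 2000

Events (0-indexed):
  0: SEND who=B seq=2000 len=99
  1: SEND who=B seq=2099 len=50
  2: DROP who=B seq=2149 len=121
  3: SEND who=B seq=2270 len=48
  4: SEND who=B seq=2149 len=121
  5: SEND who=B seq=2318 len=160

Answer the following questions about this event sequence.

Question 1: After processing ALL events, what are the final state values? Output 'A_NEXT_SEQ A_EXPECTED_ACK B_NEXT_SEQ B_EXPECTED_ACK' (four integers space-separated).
After event 0: A_seq=100 A_ack=2099 B_seq=2099 B_ack=100
After event 1: A_seq=100 A_ack=2149 B_seq=2149 B_ack=100
After event 2: A_seq=100 A_ack=2149 B_seq=2270 B_ack=100
After event 3: A_seq=100 A_ack=2149 B_seq=2318 B_ack=100
After event 4: A_seq=100 A_ack=2318 B_seq=2318 B_ack=100
After event 5: A_seq=100 A_ack=2478 B_seq=2478 B_ack=100

Answer: 100 2478 2478 100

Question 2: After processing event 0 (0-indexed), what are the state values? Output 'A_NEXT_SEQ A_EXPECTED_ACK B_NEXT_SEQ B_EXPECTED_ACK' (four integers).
After event 0: A_seq=100 A_ack=2099 B_seq=2099 B_ack=100

100 2099 2099 100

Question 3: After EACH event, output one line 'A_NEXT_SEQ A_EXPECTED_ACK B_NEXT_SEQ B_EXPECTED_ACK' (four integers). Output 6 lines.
100 2099 2099 100
100 2149 2149 100
100 2149 2270 100
100 2149 2318 100
100 2318 2318 100
100 2478 2478 100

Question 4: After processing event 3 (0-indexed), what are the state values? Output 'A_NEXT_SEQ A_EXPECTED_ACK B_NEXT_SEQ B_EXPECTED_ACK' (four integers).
After event 0: A_seq=100 A_ack=2099 B_seq=2099 B_ack=100
After event 1: A_seq=100 A_ack=2149 B_seq=2149 B_ack=100
After event 2: A_seq=100 A_ack=2149 B_seq=2270 B_ack=100
After event 3: A_seq=100 A_ack=2149 B_seq=2318 B_ack=100

100 2149 2318 100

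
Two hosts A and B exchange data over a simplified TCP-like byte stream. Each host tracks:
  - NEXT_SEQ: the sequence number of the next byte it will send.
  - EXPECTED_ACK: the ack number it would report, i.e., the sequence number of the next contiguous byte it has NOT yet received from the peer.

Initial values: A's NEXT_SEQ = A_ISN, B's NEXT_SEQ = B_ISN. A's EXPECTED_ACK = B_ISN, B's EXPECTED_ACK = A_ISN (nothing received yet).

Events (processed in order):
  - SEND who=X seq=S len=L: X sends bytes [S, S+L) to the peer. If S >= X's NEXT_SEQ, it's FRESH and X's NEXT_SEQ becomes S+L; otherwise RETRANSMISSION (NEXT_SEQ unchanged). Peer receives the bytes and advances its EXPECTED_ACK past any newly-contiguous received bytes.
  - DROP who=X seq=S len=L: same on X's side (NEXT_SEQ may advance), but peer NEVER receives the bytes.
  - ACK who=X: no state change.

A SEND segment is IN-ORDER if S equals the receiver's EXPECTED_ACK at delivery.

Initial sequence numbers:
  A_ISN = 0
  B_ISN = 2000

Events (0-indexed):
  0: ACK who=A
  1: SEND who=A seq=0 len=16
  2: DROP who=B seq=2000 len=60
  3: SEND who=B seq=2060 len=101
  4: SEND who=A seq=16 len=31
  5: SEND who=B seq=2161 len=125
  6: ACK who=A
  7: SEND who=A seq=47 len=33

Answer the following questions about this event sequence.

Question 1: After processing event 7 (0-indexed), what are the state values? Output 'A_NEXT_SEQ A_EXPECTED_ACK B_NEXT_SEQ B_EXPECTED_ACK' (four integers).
After event 0: A_seq=0 A_ack=2000 B_seq=2000 B_ack=0
After event 1: A_seq=16 A_ack=2000 B_seq=2000 B_ack=16
After event 2: A_seq=16 A_ack=2000 B_seq=2060 B_ack=16
After event 3: A_seq=16 A_ack=2000 B_seq=2161 B_ack=16
After event 4: A_seq=47 A_ack=2000 B_seq=2161 B_ack=47
After event 5: A_seq=47 A_ack=2000 B_seq=2286 B_ack=47
After event 6: A_seq=47 A_ack=2000 B_seq=2286 B_ack=47
After event 7: A_seq=80 A_ack=2000 B_seq=2286 B_ack=80

80 2000 2286 80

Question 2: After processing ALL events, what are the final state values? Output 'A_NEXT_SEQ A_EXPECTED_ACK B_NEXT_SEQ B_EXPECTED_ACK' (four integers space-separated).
Answer: 80 2000 2286 80

Derivation:
After event 0: A_seq=0 A_ack=2000 B_seq=2000 B_ack=0
After event 1: A_seq=16 A_ack=2000 B_seq=2000 B_ack=16
After event 2: A_seq=16 A_ack=2000 B_seq=2060 B_ack=16
After event 3: A_seq=16 A_ack=2000 B_seq=2161 B_ack=16
After event 4: A_seq=47 A_ack=2000 B_seq=2161 B_ack=47
After event 5: A_seq=47 A_ack=2000 B_seq=2286 B_ack=47
After event 6: A_seq=47 A_ack=2000 B_seq=2286 B_ack=47
After event 7: A_seq=80 A_ack=2000 B_seq=2286 B_ack=80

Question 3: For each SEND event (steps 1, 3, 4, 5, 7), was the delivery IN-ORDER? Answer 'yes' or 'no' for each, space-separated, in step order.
Answer: yes no yes no yes

Derivation:
Step 1: SEND seq=0 -> in-order
Step 3: SEND seq=2060 -> out-of-order
Step 4: SEND seq=16 -> in-order
Step 5: SEND seq=2161 -> out-of-order
Step 7: SEND seq=47 -> in-order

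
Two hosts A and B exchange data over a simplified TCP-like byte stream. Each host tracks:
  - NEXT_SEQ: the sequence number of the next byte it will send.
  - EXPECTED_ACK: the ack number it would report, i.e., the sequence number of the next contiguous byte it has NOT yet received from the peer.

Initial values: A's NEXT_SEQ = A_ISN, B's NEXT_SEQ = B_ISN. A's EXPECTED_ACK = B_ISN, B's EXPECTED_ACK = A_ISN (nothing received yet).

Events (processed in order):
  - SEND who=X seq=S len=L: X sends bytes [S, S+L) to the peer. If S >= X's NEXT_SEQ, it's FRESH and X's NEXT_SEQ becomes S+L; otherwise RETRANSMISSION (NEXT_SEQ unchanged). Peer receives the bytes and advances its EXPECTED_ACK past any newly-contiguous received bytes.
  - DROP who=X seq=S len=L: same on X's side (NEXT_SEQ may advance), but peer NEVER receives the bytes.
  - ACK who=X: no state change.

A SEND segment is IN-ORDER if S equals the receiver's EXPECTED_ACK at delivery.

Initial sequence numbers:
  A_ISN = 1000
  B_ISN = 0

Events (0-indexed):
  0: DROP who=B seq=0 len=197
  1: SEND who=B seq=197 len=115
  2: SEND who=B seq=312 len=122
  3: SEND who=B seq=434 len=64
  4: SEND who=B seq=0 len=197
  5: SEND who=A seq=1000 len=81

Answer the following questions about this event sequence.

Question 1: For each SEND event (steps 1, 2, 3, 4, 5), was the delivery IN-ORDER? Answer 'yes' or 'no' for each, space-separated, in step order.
Answer: no no no yes yes

Derivation:
Step 1: SEND seq=197 -> out-of-order
Step 2: SEND seq=312 -> out-of-order
Step 3: SEND seq=434 -> out-of-order
Step 4: SEND seq=0 -> in-order
Step 5: SEND seq=1000 -> in-order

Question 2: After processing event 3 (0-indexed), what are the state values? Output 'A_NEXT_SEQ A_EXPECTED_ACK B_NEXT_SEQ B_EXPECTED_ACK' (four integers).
After event 0: A_seq=1000 A_ack=0 B_seq=197 B_ack=1000
After event 1: A_seq=1000 A_ack=0 B_seq=312 B_ack=1000
After event 2: A_seq=1000 A_ack=0 B_seq=434 B_ack=1000
After event 3: A_seq=1000 A_ack=0 B_seq=498 B_ack=1000

1000 0 498 1000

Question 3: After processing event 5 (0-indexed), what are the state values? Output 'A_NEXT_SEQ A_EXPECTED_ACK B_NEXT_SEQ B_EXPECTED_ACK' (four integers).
After event 0: A_seq=1000 A_ack=0 B_seq=197 B_ack=1000
After event 1: A_seq=1000 A_ack=0 B_seq=312 B_ack=1000
After event 2: A_seq=1000 A_ack=0 B_seq=434 B_ack=1000
After event 3: A_seq=1000 A_ack=0 B_seq=498 B_ack=1000
After event 4: A_seq=1000 A_ack=498 B_seq=498 B_ack=1000
After event 5: A_seq=1081 A_ack=498 B_seq=498 B_ack=1081

1081 498 498 1081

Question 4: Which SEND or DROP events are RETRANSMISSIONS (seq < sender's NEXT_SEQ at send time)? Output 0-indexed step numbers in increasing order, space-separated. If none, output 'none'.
Step 0: DROP seq=0 -> fresh
Step 1: SEND seq=197 -> fresh
Step 2: SEND seq=312 -> fresh
Step 3: SEND seq=434 -> fresh
Step 4: SEND seq=0 -> retransmit
Step 5: SEND seq=1000 -> fresh

Answer: 4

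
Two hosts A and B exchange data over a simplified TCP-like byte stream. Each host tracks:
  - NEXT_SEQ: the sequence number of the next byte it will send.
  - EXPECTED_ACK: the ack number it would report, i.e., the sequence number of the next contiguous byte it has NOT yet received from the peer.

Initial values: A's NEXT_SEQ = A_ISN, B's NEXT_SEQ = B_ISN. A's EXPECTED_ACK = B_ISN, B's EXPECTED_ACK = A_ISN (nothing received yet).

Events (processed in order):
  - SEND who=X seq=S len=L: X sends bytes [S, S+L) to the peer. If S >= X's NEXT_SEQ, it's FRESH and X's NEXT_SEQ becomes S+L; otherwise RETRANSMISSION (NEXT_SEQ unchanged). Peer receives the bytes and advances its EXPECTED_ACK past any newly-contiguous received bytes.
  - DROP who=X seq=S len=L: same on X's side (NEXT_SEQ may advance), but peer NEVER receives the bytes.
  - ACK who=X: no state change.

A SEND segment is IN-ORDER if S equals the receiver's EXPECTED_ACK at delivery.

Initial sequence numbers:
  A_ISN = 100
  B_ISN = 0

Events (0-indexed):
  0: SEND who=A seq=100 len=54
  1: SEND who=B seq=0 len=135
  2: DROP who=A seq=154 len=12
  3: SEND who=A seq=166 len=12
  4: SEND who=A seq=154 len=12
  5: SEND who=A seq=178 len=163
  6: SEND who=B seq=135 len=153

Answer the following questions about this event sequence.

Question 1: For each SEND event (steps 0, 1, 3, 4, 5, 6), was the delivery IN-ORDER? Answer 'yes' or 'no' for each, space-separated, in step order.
Answer: yes yes no yes yes yes

Derivation:
Step 0: SEND seq=100 -> in-order
Step 1: SEND seq=0 -> in-order
Step 3: SEND seq=166 -> out-of-order
Step 4: SEND seq=154 -> in-order
Step 5: SEND seq=178 -> in-order
Step 6: SEND seq=135 -> in-order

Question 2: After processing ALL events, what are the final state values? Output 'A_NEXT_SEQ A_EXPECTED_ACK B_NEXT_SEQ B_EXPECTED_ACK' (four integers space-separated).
Answer: 341 288 288 341

Derivation:
After event 0: A_seq=154 A_ack=0 B_seq=0 B_ack=154
After event 1: A_seq=154 A_ack=135 B_seq=135 B_ack=154
After event 2: A_seq=166 A_ack=135 B_seq=135 B_ack=154
After event 3: A_seq=178 A_ack=135 B_seq=135 B_ack=154
After event 4: A_seq=178 A_ack=135 B_seq=135 B_ack=178
After event 5: A_seq=341 A_ack=135 B_seq=135 B_ack=341
After event 6: A_seq=341 A_ack=288 B_seq=288 B_ack=341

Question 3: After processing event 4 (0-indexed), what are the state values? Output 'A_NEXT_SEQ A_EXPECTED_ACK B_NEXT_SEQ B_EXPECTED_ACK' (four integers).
After event 0: A_seq=154 A_ack=0 B_seq=0 B_ack=154
After event 1: A_seq=154 A_ack=135 B_seq=135 B_ack=154
After event 2: A_seq=166 A_ack=135 B_seq=135 B_ack=154
After event 3: A_seq=178 A_ack=135 B_seq=135 B_ack=154
After event 4: A_seq=178 A_ack=135 B_seq=135 B_ack=178

178 135 135 178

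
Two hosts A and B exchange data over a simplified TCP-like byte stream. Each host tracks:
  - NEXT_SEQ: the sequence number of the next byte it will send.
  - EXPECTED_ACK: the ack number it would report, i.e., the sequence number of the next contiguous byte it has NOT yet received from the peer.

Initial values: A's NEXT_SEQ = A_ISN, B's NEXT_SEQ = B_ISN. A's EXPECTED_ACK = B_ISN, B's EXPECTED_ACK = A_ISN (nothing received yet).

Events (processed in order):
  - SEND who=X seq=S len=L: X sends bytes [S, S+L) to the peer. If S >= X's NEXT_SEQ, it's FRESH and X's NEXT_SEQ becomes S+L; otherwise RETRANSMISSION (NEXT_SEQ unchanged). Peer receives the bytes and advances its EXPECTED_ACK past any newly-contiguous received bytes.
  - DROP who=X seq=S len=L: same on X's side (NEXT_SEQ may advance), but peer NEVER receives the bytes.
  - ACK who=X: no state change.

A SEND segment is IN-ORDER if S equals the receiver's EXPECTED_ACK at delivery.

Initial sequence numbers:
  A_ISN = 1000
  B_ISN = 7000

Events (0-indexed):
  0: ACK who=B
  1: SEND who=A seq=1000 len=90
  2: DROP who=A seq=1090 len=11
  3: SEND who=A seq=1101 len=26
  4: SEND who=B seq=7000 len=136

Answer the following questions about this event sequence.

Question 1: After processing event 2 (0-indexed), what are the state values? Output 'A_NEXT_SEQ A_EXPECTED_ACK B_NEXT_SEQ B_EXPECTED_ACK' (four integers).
After event 0: A_seq=1000 A_ack=7000 B_seq=7000 B_ack=1000
After event 1: A_seq=1090 A_ack=7000 B_seq=7000 B_ack=1090
After event 2: A_seq=1101 A_ack=7000 B_seq=7000 B_ack=1090

1101 7000 7000 1090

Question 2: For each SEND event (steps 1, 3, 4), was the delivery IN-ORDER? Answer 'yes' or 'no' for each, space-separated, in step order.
Answer: yes no yes

Derivation:
Step 1: SEND seq=1000 -> in-order
Step 3: SEND seq=1101 -> out-of-order
Step 4: SEND seq=7000 -> in-order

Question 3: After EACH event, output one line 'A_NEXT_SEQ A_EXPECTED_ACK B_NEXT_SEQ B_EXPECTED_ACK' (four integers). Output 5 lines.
1000 7000 7000 1000
1090 7000 7000 1090
1101 7000 7000 1090
1127 7000 7000 1090
1127 7136 7136 1090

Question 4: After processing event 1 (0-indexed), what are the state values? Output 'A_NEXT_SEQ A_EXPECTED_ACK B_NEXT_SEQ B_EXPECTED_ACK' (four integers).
After event 0: A_seq=1000 A_ack=7000 B_seq=7000 B_ack=1000
After event 1: A_seq=1090 A_ack=7000 B_seq=7000 B_ack=1090

1090 7000 7000 1090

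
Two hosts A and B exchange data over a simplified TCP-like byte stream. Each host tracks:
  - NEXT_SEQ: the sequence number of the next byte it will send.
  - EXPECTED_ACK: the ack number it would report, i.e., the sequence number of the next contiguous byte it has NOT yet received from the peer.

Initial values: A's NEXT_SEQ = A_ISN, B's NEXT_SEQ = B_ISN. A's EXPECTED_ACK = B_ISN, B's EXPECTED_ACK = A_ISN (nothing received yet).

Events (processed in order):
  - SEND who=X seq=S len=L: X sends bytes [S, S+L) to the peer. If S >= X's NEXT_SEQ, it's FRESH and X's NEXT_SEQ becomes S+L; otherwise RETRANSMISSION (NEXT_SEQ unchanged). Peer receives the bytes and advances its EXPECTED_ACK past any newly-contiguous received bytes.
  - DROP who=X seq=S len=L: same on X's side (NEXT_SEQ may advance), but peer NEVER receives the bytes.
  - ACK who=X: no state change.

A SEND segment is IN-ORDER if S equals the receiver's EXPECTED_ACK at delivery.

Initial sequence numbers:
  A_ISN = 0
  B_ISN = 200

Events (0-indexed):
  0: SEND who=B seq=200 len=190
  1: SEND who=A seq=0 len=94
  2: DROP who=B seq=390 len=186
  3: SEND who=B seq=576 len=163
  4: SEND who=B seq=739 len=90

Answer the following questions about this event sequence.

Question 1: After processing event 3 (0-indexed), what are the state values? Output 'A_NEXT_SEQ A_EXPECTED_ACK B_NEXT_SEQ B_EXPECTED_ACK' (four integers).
After event 0: A_seq=0 A_ack=390 B_seq=390 B_ack=0
After event 1: A_seq=94 A_ack=390 B_seq=390 B_ack=94
After event 2: A_seq=94 A_ack=390 B_seq=576 B_ack=94
After event 3: A_seq=94 A_ack=390 B_seq=739 B_ack=94

94 390 739 94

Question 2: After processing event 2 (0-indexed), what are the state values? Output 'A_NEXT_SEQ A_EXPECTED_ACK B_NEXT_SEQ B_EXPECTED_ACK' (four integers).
After event 0: A_seq=0 A_ack=390 B_seq=390 B_ack=0
After event 1: A_seq=94 A_ack=390 B_seq=390 B_ack=94
After event 2: A_seq=94 A_ack=390 B_seq=576 B_ack=94

94 390 576 94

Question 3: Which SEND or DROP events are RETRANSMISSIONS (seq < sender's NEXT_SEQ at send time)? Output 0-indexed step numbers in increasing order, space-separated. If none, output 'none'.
Answer: none

Derivation:
Step 0: SEND seq=200 -> fresh
Step 1: SEND seq=0 -> fresh
Step 2: DROP seq=390 -> fresh
Step 3: SEND seq=576 -> fresh
Step 4: SEND seq=739 -> fresh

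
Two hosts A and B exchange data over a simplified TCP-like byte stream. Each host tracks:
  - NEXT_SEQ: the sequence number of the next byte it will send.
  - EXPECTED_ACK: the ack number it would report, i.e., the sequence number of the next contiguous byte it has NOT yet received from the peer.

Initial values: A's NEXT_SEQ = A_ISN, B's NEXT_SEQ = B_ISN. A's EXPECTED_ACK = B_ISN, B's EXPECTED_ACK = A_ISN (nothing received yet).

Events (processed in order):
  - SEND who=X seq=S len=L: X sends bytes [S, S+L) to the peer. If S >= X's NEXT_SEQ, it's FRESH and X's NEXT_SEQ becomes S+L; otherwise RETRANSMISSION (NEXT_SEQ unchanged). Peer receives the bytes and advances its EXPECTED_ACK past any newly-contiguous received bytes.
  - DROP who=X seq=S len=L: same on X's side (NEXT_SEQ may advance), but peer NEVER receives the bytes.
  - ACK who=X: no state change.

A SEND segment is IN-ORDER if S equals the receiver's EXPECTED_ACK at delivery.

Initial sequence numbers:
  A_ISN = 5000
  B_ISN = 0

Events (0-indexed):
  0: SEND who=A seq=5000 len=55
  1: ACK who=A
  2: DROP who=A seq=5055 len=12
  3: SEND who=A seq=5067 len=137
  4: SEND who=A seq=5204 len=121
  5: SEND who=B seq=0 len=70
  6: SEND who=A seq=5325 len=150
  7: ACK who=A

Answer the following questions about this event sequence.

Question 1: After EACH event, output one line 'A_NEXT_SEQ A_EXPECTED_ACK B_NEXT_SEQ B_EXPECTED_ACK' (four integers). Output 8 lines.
5055 0 0 5055
5055 0 0 5055
5067 0 0 5055
5204 0 0 5055
5325 0 0 5055
5325 70 70 5055
5475 70 70 5055
5475 70 70 5055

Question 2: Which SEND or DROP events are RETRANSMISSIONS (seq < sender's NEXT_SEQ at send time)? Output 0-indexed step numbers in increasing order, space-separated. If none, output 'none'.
Answer: none

Derivation:
Step 0: SEND seq=5000 -> fresh
Step 2: DROP seq=5055 -> fresh
Step 3: SEND seq=5067 -> fresh
Step 4: SEND seq=5204 -> fresh
Step 5: SEND seq=0 -> fresh
Step 6: SEND seq=5325 -> fresh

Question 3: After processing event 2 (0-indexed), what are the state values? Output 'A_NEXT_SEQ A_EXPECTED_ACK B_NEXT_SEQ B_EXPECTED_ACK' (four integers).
After event 0: A_seq=5055 A_ack=0 B_seq=0 B_ack=5055
After event 1: A_seq=5055 A_ack=0 B_seq=0 B_ack=5055
After event 2: A_seq=5067 A_ack=0 B_seq=0 B_ack=5055

5067 0 0 5055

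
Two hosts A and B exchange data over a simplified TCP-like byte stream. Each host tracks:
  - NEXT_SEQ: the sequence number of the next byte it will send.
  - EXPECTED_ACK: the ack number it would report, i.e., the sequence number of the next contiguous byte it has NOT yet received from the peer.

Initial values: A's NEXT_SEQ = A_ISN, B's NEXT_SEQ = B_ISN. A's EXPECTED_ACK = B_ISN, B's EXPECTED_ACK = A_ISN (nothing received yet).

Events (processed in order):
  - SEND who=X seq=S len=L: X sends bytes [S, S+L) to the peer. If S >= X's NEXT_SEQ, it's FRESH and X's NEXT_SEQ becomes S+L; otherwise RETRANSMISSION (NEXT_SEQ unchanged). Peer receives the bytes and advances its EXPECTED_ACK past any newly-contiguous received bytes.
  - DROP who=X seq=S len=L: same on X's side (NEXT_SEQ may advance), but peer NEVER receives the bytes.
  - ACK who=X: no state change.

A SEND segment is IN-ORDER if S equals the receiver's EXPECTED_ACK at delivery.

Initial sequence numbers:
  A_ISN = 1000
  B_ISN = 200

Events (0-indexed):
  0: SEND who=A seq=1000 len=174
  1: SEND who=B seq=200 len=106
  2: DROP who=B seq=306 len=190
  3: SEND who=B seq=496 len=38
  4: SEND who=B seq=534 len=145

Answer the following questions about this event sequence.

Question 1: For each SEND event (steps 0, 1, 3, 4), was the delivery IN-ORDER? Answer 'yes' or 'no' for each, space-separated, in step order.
Answer: yes yes no no

Derivation:
Step 0: SEND seq=1000 -> in-order
Step 1: SEND seq=200 -> in-order
Step 3: SEND seq=496 -> out-of-order
Step 4: SEND seq=534 -> out-of-order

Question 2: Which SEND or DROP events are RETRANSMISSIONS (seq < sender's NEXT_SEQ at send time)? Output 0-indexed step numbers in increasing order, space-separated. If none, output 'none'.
Answer: none

Derivation:
Step 0: SEND seq=1000 -> fresh
Step 1: SEND seq=200 -> fresh
Step 2: DROP seq=306 -> fresh
Step 3: SEND seq=496 -> fresh
Step 4: SEND seq=534 -> fresh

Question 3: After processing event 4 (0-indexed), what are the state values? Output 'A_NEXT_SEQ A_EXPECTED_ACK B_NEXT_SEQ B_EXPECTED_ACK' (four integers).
After event 0: A_seq=1174 A_ack=200 B_seq=200 B_ack=1174
After event 1: A_seq=1174 A_ack=306 B_seq=306 B_ack=1174
After event 2: A_seq=1174 A_ack=306 B_seq=496 B_ack=1174
After event 3: A_seq=1174 A_ack=306 B_seq=534 B_ack=1174
After event 4: A_seq=1174 A_ack=306 B_seq=679 B_ack=1174

1174 306 679 1174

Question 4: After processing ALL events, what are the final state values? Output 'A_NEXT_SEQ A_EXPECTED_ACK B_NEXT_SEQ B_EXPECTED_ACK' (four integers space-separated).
Answer: 1174 306 679 1174

Derivation:
After event 0: A_seq=1174 A_ack=200 B_seq=200 B_ack=1174
After event 1: A_seq=1174 A_ack=306 B_seq=306 B_ack=1174
After event 2: A_seq=1174 A_ack=306 B_seq=496 B_ack=1174
After event 3: A_seq=1174 A_ack=306 B_seq=534 B_ack=1174
After event 4: A_seq=1174 A_ack=306 B_seq=679 B_ack=1174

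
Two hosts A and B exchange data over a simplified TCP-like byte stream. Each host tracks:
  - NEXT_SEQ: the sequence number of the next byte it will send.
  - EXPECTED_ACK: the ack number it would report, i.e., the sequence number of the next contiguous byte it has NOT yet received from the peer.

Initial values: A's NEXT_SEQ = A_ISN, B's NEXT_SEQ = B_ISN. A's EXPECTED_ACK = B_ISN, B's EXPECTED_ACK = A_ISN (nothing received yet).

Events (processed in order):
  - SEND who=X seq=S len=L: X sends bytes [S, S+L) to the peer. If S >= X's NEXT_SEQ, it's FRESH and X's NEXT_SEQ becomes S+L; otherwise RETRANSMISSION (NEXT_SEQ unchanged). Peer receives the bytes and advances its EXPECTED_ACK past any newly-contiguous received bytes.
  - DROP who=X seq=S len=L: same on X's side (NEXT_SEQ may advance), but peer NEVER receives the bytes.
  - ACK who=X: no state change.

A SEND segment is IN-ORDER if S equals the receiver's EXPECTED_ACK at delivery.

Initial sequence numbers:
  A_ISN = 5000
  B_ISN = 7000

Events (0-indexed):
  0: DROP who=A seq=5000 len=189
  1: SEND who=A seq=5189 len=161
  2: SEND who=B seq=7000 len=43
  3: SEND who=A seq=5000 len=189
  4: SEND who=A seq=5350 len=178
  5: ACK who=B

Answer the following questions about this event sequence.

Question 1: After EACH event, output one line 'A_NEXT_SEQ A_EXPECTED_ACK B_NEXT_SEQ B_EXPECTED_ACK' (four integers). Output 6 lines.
5189 7000 7000 5000
5350 7000 7000 5000
5350 7043 7043 5000
5350 7043 7043 5350
5528 7043 7043 5528
5528 7043 7043 5528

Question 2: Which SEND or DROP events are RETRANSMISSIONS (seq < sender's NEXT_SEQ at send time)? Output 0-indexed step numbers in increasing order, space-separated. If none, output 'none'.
Step 0: DROP seq=5000 -> fresh
Step 1: SEND seq=5189 -> fresh
Step 2: SEND seq=7000 -> fresh
Step 3: SEND seq=5000 -> retransmit
Step 4: SEND seq=5350 -> fresh

Answer: 3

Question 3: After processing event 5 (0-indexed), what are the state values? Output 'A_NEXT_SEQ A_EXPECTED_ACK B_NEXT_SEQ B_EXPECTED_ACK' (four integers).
After event 0: A_seq=5189 A_ack=7000 B_seq=7000 B_ack=5000
After event 1: A_seq=5350 A_ack=7000 B_seq=7000 B_ack=5000
After event 2: A_seq=5350 A_ack=7043 B_seq=7043 B_ack=5000
After event 3: A_seq=5350 A_ack=7043 B_seq=7043 B_ack=5350
After event 4: A_seq=5528 A_ack=7043 B_seq=7043 B_ack=5528
After event 5: A_seq=5528 A_ack=7043 B_seq=7043 B_ack=5528

5528 7043 7043 5528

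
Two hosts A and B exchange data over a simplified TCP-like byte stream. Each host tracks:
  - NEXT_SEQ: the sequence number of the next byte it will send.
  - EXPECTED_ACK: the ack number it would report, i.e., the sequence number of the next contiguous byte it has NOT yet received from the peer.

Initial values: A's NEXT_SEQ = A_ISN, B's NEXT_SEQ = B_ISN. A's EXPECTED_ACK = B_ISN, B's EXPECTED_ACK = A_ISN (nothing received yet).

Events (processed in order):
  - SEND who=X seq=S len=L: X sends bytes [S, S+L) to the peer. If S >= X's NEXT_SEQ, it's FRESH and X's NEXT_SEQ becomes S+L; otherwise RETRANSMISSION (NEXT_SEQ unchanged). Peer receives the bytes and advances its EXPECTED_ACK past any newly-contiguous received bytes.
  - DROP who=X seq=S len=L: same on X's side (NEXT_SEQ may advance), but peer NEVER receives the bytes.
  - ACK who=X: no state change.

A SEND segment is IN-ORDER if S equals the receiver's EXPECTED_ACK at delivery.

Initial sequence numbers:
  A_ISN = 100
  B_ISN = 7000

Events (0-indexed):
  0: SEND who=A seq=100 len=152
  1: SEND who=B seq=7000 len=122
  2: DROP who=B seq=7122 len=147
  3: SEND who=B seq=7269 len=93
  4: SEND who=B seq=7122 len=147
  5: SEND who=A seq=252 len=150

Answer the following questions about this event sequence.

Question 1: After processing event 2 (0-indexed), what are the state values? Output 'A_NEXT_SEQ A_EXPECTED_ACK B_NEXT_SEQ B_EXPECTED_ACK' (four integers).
After event 0: A_seq=252 A_ack=7000 B_seq=7000 B_ack=252
After event 1: A_seq=252 A_ack=7122 B_seq=7122 B_ack=252
After event 2: A_seq=252 A_ack=7122 B_seq=7269 B_ack=252

252 7122 7269 252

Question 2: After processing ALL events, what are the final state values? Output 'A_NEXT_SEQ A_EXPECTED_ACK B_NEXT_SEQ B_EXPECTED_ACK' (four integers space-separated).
After event 0: A_seq=252 A_ack=7000 B_seq=7000 B_ack=252
After event 1: A_seq=252 A_ack=7122 B_seq=7122 B_ack=252
After event 2: A_seq=252 A_ack=7122 B_seq=7269 B_ack=252
After event 3: A_seq=252 A_ack=7122 B_seq=7362 B_ack=252
After event 4: A_seq=252 A_ack=7362 B_seq=7362 B_ack=252
After event 5: A_seq=402 A_ack=7362 B_seq=7362 B_ack=402

Answer: 402 7362 7362 402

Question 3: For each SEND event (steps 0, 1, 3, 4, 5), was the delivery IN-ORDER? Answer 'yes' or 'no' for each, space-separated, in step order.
Step 0: SEND seq=100 -> in-order
Step 1: SEND seq=7000 -> in-order
Step 3: SEND seq=7269 -> out-of-order
Step 4: SEND seq=7122 -> in-order
Step 5: SEND seq=252 -> in-order

Answer: yes yes no yes yes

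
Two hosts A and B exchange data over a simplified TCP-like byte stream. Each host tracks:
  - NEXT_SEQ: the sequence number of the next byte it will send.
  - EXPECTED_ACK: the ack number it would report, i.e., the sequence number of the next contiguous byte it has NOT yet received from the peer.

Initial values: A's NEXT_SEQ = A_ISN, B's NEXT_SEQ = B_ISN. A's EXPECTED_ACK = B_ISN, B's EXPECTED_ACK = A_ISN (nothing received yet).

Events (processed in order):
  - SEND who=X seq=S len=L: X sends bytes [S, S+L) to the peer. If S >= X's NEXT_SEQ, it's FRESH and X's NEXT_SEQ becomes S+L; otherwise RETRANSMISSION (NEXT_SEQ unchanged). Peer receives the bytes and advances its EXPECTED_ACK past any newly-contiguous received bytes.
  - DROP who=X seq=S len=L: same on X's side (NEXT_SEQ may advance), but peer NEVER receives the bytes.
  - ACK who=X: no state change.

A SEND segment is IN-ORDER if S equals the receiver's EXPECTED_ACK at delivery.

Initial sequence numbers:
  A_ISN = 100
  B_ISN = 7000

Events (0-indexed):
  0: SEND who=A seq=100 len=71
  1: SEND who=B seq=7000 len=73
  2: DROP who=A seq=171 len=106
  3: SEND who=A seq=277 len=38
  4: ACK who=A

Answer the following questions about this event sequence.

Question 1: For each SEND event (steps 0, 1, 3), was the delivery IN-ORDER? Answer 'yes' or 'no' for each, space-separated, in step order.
Answer: yes yes no

Derivation:
Step 0: SEND seq=100 -> in-order
Step 1: SEND seq=7000 -> in-order
Step 3: SEND seq=277 -> out-of-order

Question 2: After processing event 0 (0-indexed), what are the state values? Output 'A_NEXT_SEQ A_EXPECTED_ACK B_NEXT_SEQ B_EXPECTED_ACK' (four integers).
After event 0: A_seq=171 A_ack=7000 B_seq=7000 B_ack=171

171 7000 7000 171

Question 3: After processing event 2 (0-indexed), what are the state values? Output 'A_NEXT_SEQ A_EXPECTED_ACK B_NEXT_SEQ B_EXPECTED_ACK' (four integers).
After event 0: A_seq=171 A_ack=7000 B_seq=7000 B_ack=171
After event 1: A_seq=171 A_ack=7073 B_seq=7073 B_ack=171
After event 2: A_seq=277 A_ack=7073 B_seq=7073 B_ack=171

277 7073 7073 171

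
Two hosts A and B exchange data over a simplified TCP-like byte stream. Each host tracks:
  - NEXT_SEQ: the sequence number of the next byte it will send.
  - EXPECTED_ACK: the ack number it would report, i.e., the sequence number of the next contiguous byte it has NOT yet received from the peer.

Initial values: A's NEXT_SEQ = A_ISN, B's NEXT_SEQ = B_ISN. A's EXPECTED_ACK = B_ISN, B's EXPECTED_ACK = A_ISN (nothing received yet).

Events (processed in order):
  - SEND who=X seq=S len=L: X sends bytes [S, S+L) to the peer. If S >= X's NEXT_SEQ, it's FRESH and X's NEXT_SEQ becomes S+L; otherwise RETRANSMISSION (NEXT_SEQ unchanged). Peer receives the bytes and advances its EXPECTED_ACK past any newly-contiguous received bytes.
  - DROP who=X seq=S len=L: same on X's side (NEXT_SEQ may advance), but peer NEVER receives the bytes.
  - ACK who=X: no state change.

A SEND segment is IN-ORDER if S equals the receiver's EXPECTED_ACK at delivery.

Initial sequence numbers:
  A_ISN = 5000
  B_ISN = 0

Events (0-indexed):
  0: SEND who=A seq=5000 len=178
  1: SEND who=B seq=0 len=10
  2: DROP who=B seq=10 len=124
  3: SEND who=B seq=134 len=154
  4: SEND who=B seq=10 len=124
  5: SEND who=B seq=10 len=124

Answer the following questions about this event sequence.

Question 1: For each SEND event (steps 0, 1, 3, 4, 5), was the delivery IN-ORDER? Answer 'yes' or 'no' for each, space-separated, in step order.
Step 0: SEND seq=5000 -> in-order
Step 1: SEND seq=0 -> in-order
Step 3: SEND seq=134 -> out-of-order
Step 4: SEND seq=10 -> in-order
Step 5: SEND seq=10 -> out-of-order

Answer: yes yes no yes no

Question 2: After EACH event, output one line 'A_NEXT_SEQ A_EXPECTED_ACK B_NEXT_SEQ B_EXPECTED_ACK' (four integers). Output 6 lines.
5178 0 0 5178
5178 10 10 5178
5178 10 134 5178
5178 10 288 5178
5178 288 288 5178
5178 288 288 5178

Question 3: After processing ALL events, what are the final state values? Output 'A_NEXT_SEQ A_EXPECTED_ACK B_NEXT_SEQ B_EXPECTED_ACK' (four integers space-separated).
Answer: 5178 288 288 5178

Derivation:
After event 0: A_seq=5178 A_ack=0 B_seq=0 B_ack=5178
After event 1: A_seq=5178 A_ack=10 B_seq=10 B_ack=5178
After event 2: A_seq=5178 A_ack=10 B_seq=134 B_ack=5178
After event 3: A_seq=5178 A_ack=10 B_seq=288 B_ack=5178
After event 4: A_seq=5178 A_ack=288 B_seq=288 B_ack=5178
After event 5: A_seq=5178 A_ack=288 B_seq=288 B_ack=5178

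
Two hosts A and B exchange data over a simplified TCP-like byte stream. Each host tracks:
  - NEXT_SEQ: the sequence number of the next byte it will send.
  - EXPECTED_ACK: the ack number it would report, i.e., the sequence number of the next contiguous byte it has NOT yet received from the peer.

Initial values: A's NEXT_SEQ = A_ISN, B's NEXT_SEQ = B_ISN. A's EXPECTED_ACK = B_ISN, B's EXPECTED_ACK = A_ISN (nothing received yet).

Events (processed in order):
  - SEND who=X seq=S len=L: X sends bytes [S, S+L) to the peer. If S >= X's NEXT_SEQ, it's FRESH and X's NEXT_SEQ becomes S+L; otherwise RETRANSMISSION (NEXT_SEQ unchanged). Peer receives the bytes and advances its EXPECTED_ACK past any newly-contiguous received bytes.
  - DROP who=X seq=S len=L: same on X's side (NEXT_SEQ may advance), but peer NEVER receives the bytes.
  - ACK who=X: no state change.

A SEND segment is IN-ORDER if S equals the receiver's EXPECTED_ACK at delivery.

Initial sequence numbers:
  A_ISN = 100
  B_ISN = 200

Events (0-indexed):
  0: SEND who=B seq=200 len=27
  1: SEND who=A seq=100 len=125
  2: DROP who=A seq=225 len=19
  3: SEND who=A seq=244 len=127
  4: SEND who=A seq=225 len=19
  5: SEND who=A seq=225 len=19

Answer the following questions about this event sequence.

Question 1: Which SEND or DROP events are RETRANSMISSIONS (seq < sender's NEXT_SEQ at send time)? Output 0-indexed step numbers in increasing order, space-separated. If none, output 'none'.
Step 0: SEND seq=200 -> fresh
Step 1: SEND seq=100 -> fresh
Step 2: DROP seq=225 -> fresh
Step 3: SEND seq=244 -> fresh
Step 4: SEND seq=225 -> retransmit
Step 5: SEND seq=225 -> retransmit

Answer: 4 5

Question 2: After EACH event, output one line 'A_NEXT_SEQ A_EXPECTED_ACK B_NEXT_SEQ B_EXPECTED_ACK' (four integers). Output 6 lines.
100 227 227 100
225 227 227 225
244 227 227 225
371 227 227 225
371 227 227 371
371 227 227 371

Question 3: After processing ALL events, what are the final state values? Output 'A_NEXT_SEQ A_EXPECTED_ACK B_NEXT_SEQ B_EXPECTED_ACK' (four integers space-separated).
After event 0: A_seq=100 A_ack=227 B_seq=227 B_ack=100
After event 1: A_seq=225 A_ack=227 B_seq=227 B_ack=225
After event 2: A_seq=244 A_ack=227 B_seq=227 B_ack=225
After event 3: A_seq=371 A_ack=227 B_seq=227 B_ack=225
After event 4: A_seq=371 A_ack=227 B_seq=227 B_ack=371
After event 5: A_seq=371 A_ack=227 B_seq=227 B_ack=371

Answer: 371 227 227 371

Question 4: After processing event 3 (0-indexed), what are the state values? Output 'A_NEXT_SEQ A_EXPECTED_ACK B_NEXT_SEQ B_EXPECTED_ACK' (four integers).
After event 0: A_seq=100 A_ack=227 B_seq=227 B_ack=100
After event 1: A_seq=225 A_ack=227 B_seq=227 B_ack=225
After event 2: A_seq=244 A_ack=227 B_seq=227 B_ack=225
After event 3: A_seq=371 A_ack=227 B_seq=227 B_ack=225

371 227 227 225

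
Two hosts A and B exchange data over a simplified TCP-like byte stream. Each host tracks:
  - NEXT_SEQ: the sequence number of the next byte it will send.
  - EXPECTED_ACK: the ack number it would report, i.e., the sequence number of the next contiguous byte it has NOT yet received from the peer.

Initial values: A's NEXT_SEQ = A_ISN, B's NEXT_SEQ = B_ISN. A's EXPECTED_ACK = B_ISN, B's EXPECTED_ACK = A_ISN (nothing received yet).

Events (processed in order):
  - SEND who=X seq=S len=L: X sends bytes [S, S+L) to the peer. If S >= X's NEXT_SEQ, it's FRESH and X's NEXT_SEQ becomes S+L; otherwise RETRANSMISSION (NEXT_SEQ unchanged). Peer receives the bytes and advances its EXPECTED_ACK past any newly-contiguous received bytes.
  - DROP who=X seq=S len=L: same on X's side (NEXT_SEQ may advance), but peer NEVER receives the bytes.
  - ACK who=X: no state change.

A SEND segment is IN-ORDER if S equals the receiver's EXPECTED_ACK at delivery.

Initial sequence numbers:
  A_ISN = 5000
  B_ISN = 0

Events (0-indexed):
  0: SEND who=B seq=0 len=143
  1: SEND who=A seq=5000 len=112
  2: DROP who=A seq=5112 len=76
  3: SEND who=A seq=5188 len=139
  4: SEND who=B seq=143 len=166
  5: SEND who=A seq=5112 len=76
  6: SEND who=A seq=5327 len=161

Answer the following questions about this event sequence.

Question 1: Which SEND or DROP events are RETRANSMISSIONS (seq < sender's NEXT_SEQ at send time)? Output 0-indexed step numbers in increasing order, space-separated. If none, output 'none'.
Answer: 5

Derivation:
Step 0: SEND seq=0 -> fresh
Step 1: SEND seq=5000 -> fresh
Step 2: DROP seq=5112 -> fresh
Step 3: SEND seq=5188 -> fresh
Step 4: SEND seq=143 -> fresh
Step 5: SEND seq=5112 -> retransmit
Step 6: SEND seq=5327 -> fresh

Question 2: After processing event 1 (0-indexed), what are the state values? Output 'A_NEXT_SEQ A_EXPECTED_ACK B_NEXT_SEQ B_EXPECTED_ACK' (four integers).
After event 0: A_seq=5000 A_ack=143 B_seq=143 B_ack=5000
After event 1: A_seq=5112 A_ack=143 B_seq=143 B_ack=5112

5112 143 143 5112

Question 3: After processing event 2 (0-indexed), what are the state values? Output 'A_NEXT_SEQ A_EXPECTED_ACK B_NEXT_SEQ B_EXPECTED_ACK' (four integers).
After event 0: A_seq=5000 A_ack=143 B_seq=143 B_ack=5000
After event 1: A_seq=5112 A_ack=143 B_seq=143 B_ack=5112
After event 2: A_seq=5188 A_ack=143 B_seq=143 B_ack=5112

5188 143 143 5112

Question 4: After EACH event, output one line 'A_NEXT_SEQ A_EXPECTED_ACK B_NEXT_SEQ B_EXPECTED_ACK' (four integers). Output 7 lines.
5000 143 143 5000
5112 143 143 5112
5188 143 143 5112
5327 143 143 5112
5327 309 309 5112
5327 309 309 5327
5488 309 309 5488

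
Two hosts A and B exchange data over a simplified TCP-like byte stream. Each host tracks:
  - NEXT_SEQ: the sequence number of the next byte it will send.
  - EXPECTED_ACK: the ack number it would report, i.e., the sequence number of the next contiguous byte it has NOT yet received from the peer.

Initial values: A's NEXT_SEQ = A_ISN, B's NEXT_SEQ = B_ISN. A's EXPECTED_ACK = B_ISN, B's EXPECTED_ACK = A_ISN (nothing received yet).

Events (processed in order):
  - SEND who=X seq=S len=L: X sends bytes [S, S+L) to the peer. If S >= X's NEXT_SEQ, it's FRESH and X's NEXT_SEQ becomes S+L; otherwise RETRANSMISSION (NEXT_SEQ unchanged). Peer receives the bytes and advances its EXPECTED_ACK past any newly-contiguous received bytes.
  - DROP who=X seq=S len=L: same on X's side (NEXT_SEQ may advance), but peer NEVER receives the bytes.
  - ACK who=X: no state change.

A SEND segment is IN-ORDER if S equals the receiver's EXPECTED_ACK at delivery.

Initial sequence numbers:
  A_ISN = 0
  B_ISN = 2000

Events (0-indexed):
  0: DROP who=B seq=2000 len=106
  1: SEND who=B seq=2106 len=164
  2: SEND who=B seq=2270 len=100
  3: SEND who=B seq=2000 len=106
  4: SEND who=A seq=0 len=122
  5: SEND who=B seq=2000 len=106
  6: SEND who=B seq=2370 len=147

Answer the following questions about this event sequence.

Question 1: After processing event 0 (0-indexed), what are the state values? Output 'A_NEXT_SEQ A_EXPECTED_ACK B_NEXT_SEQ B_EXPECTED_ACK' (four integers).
After event 0: A_seq=0 A_ack=2000 B_seq=2106 B_ack=0

0 2000 2106 0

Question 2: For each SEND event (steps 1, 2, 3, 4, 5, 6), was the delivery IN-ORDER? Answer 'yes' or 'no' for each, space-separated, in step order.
Answer: no no yes yes no yes

Derivation:
Step 1: SEND seq=2106 -> out-of-order
Step 2: SEND seq=2270 -> out-of-order
Step 3: SEND seq=2000 -> in-order
Step 4: SEND seq=0 -> in-order
Step 5: SEND seq=2000 -> out-of-order
Step 6: SEND seq=2370 -> in-order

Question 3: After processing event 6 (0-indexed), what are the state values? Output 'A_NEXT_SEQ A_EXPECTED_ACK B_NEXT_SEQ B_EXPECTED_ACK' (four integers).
After event 0: A_seq=0 A_ack=2000 B_seq=2106 B_ack=0
After event 1: A_seq=0 A_ack=2000 B_seq=2270 B_ack=0
After event 2: A_seq=0 A_ack=2000 B_seq=2370 B_ack=0
After event 3: A_seq=0 A_ack=2370 B_seq=2370 B_ack=0
After event 4: A_seq=122 A_ack=2370 B_seq=2370 B_ack=122
After event 5: A_seq=122 A_ack=2370 B_seq=2370 B_ack=122
After event 6: A_seq=122 A_ack=2517 B_seq=2517 B_ack=122

122 2517 2517 122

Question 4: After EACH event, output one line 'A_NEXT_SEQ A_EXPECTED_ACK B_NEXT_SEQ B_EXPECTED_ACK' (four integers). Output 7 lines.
0 2000 2106 0
0 2000 2270 0
0 2000 2370 0
0 2370 2370 0
122 2370 2370 122
122 2370 2370 122
122 2517 2517 122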